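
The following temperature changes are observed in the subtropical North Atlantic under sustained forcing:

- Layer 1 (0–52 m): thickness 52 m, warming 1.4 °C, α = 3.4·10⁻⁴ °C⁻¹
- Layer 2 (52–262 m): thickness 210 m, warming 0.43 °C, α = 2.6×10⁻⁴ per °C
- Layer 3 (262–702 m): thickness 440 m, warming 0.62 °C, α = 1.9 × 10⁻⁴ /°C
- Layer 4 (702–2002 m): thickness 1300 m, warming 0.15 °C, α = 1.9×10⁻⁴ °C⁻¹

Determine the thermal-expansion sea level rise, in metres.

Δh ≈ 0.137 m

52 × 3.4×10⁻⁴ × 1.4 = 0.024752 m
Layer 2: 210 × 2.6×10⁻⁴ × 0.43 = 0.023478 m
0.62 × 1.9×10⁻⁴ × 440 = 0.051832 m
702–2002 m: 0.15 × 1300 × 1.9×10⁻⁴ = 0.03705 m
Δh = 0.024752 + 0.023478 + 0.051832 + 0.03705 = 0.137112 m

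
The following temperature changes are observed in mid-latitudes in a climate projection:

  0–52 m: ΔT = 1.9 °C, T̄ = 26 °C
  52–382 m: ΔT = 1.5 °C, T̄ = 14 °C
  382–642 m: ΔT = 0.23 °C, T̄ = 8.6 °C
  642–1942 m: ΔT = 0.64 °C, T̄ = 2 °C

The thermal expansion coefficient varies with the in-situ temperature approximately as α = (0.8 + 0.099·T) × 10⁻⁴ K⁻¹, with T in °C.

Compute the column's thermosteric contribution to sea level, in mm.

Layer 1: α = (0.8 + 0.099×26)×10⁻⁴ = 3.374×10⁻⁴ K⁻¹
Layer 2: α = (0.8 + 0.099×14)×10⁻⁴ = 2.186×10⁻⁴ K⁻¹
Layer 3: α = (0.8 + 0.099×8.6)×10⁻⁴ = 1.6514×10⁻⁴ K⁻¹
Layer 4: α = (0.8 + 0.099×2)×10⁻⁴ = 0.998×10⁻⁴ K⁻¹
0–52 m: 52 × 1.9 × 3.374×10⁻⁴ = 0.03333512 m
52–382 m: 1.5 × 330 × 2.186×10⁻⁴ = 0.108207 m
Layer 3: 260 × 1.6514×10⁻⁴ × 0.23 = 0.009875372 m
642–1942 m: 0.64 × 0.998×10⁻⁴ × 1300 = 0.0830336 m
Δh = 0.03333512 + 0.108207 + 0.009875372 + 0.0830336 = 0.234451092 m ≈ 230 mm

about 230 mm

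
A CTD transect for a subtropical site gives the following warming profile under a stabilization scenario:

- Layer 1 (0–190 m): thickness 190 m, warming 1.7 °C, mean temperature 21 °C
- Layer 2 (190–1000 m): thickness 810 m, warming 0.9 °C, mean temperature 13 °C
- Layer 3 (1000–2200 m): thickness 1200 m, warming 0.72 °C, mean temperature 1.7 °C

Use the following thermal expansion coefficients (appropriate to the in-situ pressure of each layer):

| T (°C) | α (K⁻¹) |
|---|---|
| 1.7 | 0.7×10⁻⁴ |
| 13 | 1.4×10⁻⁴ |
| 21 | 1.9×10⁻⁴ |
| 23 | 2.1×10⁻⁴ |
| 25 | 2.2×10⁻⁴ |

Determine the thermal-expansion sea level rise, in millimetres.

220 mm

Layer 1 at 21 °C → α = 1.9×10⁻⁴ K⁻¹
Layer 2 at 13 °C → α = 1.4×10⁻⁴ K⁻¹
Layer 3 at 1.7 °C → α = 0.7×10⁻⁴ K⁻¹
0–190 m: 190 × 1.7 × 1.9×10⁻⁴ = 0.06137 m
0.9 × 1.4×10⁻⁴ × 810 = 0.10206 m
1000–2200 m: 0.72 × 1200 × 0.7×10⁻⁴ = 0.06048 m
Δh = 0.06137 + 0.10206 + 0.06048 = 0.22391 m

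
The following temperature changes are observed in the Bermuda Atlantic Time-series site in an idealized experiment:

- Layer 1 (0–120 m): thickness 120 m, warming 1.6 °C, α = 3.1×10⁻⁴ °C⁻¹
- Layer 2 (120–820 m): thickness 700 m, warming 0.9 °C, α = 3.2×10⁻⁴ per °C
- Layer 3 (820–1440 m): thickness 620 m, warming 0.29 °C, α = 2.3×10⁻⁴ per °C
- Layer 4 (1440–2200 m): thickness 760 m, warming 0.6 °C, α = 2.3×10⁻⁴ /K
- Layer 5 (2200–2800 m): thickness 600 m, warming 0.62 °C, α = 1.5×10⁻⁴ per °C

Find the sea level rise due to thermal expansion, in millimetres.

0–120 m: 120 × 1.6 × 3.1×10⁻⁴ = 0.05952 m
120–820 m: 700 × 3.2×10⁻⁴ × 0.9 = 0.20160 m
Layer 3: 0.29 × 620 × 2.3×10⁻⁴ = 0.041354 m
Layer 4: 760 × 0.6 × 2.3×10⁻⁴ = 0.10488 m
Layer 5: 600 × 1.5×10⁻⁴ × 0.62 = 0.05580 m
Δh = 0.05952 + 0.20160 + 0.041354 + 0.10488 + 0.05580 = 0.463154 m ≈ 460 mm

460 mm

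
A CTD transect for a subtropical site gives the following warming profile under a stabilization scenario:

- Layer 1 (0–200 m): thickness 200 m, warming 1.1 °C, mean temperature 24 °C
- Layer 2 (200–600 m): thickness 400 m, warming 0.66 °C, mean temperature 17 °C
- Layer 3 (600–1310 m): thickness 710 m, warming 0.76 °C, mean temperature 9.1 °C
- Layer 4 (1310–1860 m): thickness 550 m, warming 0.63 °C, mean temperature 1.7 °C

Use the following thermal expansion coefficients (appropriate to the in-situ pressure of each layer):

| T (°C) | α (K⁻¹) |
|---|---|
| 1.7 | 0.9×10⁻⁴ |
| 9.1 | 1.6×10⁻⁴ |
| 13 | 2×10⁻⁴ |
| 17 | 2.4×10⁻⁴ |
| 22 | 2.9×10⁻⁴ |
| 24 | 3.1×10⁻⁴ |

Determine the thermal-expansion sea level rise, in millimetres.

Layer 1 at 24 °C → α = 3.1×10⁻⁴ K⁻¹
Layer 2 at 17 °C → α = 2.4×10⁻⁴ K⁻¹
Layer 3 at 9.1 °C → α = 1.6×10⁻⁴ K⁻¹
Layer 4 at 1.7 °C → α = 0.9×10⁻⁴ K⁻¹
0–200 m: 1.1 × 200 × 3.1×10⁻⁴ = 0.06820 m
200–600 m: 400 × 2.4×10⁻⁴ × 0.66 = 0.06336 m
Layer 3: 0.76 × 1.6×10⁻⁴ × 710 = 0.086336 m
Layer 4: 0.63 × 0.9×10⁻⁴ × 550 = 0.031185 m
Δh = 0.06820 + 0.06336 + 0.086336 + 0.031185 = 0.249081 m

249 mm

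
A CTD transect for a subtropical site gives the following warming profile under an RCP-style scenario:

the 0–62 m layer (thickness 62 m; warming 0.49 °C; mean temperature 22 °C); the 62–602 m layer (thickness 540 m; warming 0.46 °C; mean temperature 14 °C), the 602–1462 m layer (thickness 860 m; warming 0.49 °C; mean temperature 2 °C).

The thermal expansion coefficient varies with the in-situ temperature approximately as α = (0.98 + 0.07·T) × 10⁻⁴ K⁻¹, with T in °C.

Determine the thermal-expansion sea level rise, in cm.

Δh ≈ 10 cm

Layer 1: α = (0.98 + 0.07×22)×10⁻⁴ = 2.52×10⁻⁴ K⁻¹
Layer 2: α = (0.98 + 0.07×14)×10⁻⁴ = 1.96×10⁻⁴ K⁻¹
Layer 3: α = (0.98 + 0.07×2)×10⁻⁴ = 1.12×10⁻⁴ K⁻¹
Layer 1: 0.49 × 2.52×10⁻⁴ × 62 = 0.00765576 m
62–602 m: 540 × 1.96×10⁻⁴ × 0.46 = 0.0486864 m
0.49 × 860 × 1.12×10⁻⁴ = 0.0471968 m
Δh = 0.00765576 + 0.0486864 + 0.0471968 = 0.10353896 m ≈ 10 cm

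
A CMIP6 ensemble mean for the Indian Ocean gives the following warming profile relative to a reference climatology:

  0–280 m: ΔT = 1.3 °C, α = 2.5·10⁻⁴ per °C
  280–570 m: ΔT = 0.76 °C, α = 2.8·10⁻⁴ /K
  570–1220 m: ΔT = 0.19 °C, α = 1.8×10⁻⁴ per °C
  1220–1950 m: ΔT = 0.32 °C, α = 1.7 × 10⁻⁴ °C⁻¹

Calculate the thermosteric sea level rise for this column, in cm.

Δh ≈ 21 cm

Layer 1: 2.5×10⁻⁴ × 1.3 × 280 = 0.09100 m
0.76 × 290 × 2.8×10⁻⁴ = 0.061712 m
Layer 3: 650 × 1.8×10⁻⁴ × 0.19 = 0.02223 m
1.7×10⁻⁴ × 0.32 × 730 = 0.039712 m
Δh = 0.09100 + 0.061712 + 0.02223 + 0.039712 = 0.214654 m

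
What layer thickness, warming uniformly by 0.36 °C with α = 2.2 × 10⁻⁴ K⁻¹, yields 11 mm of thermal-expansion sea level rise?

H = Δh/(αΔT) = 0.011 / (2.2×10⁻⁴ × 0.36) ≈ 138.9 m

H ≈ 140 m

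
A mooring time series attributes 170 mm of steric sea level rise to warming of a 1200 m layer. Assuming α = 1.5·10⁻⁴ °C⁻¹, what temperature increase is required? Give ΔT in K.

0.944 K

ΔT = Δh/(αH) = 0.17 / (1.5×10⁻⁴ × 1200) ≈ 0.9444 K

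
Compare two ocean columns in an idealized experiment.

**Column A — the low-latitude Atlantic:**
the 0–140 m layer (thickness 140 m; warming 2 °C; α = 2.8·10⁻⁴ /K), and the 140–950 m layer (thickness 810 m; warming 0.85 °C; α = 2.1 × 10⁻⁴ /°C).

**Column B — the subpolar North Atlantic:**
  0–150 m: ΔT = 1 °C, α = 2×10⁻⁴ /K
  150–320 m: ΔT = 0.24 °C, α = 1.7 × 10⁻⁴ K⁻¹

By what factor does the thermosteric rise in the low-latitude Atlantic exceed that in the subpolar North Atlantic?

A 2 × 140 × 2.8×10⁻⁴ = 0.07840 m
A Layer 2: 0.85 × 810 × 2.1×10⁻⁴ = 0.144585 m
A total: 0.222985 m
B Layer 1: 150 × 2×10⁻⁴ × 1 = 0.03000 m
B Layer 2: 0.24 × 170 × 1.7×10⁻⁴ = 0.006936 m
B total: 0.036936 m
Ratio: 0.222985 / 0.036936 ≈ 6.037

6.04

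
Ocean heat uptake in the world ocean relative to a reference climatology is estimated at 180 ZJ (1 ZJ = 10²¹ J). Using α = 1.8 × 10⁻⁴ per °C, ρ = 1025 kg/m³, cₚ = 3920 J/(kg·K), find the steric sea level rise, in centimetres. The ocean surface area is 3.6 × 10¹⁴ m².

Δh ≈ 2.24 cm

Per unit area: Q = 180×10²¹ / (3.6×10¹⁴) = 5×10⁸ J/m²
Δh = αQ/(ρcₚ) = 1.8×10⁻⁴ × 5×10⁸ / (1025 × 3920) ≈ 0.022399 m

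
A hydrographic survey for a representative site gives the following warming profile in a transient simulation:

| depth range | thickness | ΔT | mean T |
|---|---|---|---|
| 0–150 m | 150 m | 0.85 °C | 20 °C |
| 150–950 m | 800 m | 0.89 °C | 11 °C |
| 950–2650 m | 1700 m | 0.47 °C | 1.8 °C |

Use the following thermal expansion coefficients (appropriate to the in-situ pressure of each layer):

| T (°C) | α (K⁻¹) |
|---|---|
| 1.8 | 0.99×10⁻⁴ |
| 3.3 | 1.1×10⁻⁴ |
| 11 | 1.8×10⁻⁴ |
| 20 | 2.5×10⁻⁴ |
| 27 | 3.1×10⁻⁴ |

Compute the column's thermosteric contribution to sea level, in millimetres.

239 mm of thermosteric rise

Layer 1 at 20 °C → α = 2.5×10⁻⁴ K⁻¹
Layer 2 at 11 °C → α = 1.8×10⁻⁴ K⁻¹
Layer 3 at 1.8 °C → α = 0.99×10⁻⁴ K⁻¹
2.5×10⁻⁴ × 0.85 × 150 = 0.031875 m
800 × 1.8×10⁻⁴ × 0.89 = 0.12816 m
Layer 3: 0.99×10⁻⁴ × 1700 × 0.47 = 0.079101 m
Δh = 0.031875 + 0.12816 + 0.079101 = 0.239136 m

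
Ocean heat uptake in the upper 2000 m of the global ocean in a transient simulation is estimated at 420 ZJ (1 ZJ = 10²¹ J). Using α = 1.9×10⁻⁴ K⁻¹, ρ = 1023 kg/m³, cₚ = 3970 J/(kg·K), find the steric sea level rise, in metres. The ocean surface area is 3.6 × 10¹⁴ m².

Per unit area: Q = 420×10²¹ / (3.6×10¹⁴) ≈ 1.167×10⁹ J/m²
Δh = αQ/(ρcₚ) = 1.9×10⁻⁴ × 1.167×10⁹ / (1023 × 3970) ≈ 0.054596 m

0.0546 m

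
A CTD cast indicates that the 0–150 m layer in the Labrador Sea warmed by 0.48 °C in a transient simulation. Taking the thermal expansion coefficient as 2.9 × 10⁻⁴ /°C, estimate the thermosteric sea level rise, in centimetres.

Δh = αΔT·H = 2.9×10⁻⁴ × 0.48 × 150 = 0.02088 m

Δh = 2.1 cm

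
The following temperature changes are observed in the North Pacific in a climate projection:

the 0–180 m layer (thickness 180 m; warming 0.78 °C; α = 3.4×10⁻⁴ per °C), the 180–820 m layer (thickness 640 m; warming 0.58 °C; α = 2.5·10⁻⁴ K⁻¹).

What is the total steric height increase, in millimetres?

3.4×10⁻⁴ × 0.78 × 180 = 0.047736 m
180–820 m: 640 × 2.5×10⁻⁴ × 0.58 = 0.09280 m
Δh = 0.047736 + 0.09280 = 0.140536 m

140 mm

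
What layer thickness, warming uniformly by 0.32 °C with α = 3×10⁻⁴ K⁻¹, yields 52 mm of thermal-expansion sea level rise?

about 540 m

H = Δh/(αΔT) = 0.052 / (3×10⁻⁴ × 0.32) ≈ 541.7 m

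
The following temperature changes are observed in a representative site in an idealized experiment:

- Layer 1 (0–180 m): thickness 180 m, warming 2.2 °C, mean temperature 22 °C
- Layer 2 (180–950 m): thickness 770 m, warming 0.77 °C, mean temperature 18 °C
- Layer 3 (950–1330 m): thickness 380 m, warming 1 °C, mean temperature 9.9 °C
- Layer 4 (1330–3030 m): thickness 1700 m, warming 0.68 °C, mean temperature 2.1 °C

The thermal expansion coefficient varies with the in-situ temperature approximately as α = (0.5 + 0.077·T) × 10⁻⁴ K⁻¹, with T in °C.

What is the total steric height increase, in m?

about 0.32 m

Layer 1: α = (0.5 + 0.077×22)×10⁻⁴ = 2.194×10⁻⁴ K⁻¹
Layer 2: α = (0.5 + 0.077×18)×10⁻⁴ = 1.886×10⁻⁴ K⁻¹
Layer 3: α = (0.5 + 0.077×9.9)×10⁻⁴ = 1.2623×10⁻⁴ K⁻¹
Layer 4: α = (0.5 + 0.077×2.1)×10⁻⁴ = 0.6617×10⁻⁴ K⁻¹
0–180 m: 180 × 2.194×10⁻⁴ × 2.2 = 0.0868824 m
180–950 m: 0.77 × 770 × 1.886×10⁻⁴ = 0.11182094 m
1 × 380 × 1.2623×10⁻⁴ = 0.0479674 m
0.68 × 1700 × 0.6617×10⁻⁴ = 0.07649252 m
Δh = 0.0868824 + 0.11182094 + 0.0479674 + 0.07649252 = 0.32316326 m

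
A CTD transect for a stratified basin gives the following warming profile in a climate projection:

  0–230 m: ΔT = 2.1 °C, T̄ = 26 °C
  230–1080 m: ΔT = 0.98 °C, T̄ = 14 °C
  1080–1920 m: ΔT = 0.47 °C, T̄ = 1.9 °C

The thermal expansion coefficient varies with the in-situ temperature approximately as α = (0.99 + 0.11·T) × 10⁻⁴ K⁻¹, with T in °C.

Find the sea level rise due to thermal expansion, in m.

Δh ≈ 0.444 m

Layer 1: α = (0.99 + 0.11×26)×10⁻⁴ = 3.85×10⁻⁴ K⁻¹
Layer 2: α = (0.99 + 0.11×14)×10⁻⁴ = 2.53×10⁻⁴ K⁻¹
Layer 3: α = (0.99 + 0.11×1.9)×10⁻⁴ = 1.199×10⁻⁴ K⁻¹
2.1 × 3.85×10⁻⁴ × 230 = 0.185955 m
Layer 2: 2.53×10⁻⁴ × 0.98 × 850 = 0.210749 m
Layer 3: 840 × 0.47 × 1.199×10⁻⁴ = 0.04733652 m
Δh = 0.185955 + 0.210749 + 0.04733652 = 0.44404052 m ≈ 0.444 m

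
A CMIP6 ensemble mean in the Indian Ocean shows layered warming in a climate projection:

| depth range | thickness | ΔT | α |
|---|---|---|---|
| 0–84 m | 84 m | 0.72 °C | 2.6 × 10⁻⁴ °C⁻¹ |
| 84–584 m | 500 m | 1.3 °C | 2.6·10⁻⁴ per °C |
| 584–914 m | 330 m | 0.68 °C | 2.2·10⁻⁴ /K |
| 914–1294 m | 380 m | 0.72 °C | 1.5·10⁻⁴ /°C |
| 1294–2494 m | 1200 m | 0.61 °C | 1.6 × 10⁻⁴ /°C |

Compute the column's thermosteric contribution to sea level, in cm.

39 cm

0–84 m: 2.6×10⁻⁴ × 84 × 0.72 = 0.0157248 m
84–584 m: 2.6×10⁻⁴ × 500 × 1.3 = 0.16900 m
Layer 3: 330 × 2.2×10⁻⁴ × 0.68 = 0.049368 m
380 × 0.72 × 1.5×10⁻⁴ = 0.04104 m
1294–2494 m: 1200 × 0.61 × 1.6×10⁻⁴ = 0.11712 m
Δh = 0.0157248 + 0.16900 + 0.049368 + 0.04104 + 0.11712 = 0.3922528 m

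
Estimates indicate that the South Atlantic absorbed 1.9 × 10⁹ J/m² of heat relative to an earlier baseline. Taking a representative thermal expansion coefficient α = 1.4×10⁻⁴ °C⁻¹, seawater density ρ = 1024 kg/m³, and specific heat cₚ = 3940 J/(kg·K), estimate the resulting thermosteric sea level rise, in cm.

Δh ≈ 6.6 cm

Δh = αQ/(ρcₚ) = 1.4×10⁻⁴ × 1.9×10⁹ / (1024 × 3940) ≈ 0.06593 m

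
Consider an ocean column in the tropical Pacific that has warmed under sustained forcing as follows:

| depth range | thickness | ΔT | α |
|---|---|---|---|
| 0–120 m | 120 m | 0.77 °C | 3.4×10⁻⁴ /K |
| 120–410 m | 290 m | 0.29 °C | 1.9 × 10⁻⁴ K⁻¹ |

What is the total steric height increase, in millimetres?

3.4×10⁻⁴ × 120 × 0.77 = 0.031416 m
120–410 m: 290 × 1.9×10⁻⁴ × 0.29 = 0.015979 m
Δh = 0.031416 + 0.015979 = 0.047395 m ≈ 47.4 mm

Δh = 47.4 mm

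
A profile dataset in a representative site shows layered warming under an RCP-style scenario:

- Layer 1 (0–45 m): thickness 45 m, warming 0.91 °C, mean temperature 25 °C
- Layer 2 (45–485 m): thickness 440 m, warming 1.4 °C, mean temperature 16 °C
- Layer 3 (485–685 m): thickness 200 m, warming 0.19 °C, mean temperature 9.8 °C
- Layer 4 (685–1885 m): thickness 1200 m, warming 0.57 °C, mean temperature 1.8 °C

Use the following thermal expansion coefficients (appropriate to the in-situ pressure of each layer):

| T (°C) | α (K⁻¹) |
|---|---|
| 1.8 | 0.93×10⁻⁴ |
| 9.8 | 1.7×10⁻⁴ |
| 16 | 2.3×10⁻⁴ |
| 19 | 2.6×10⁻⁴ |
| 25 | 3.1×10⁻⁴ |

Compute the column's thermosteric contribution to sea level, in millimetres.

Layer 1 at 25 °C → α = 3.1×10⁻⁴ K⁻¹
Layer 2 at 16 °C → α = 2.3×10⁻⁴ K⁻¹
Layer 3 at 9.8 °C → α = 1.7×10⁻⁴ K⁻¹
Layer 4 at 1.8 °C → α = 0.93×10⁻⁴ K⁻¹
0.91 × 45 × 3.1×10⁻⁴ = 0.0126945 m
1.4 × 440 × 2.3×10⁻⁴ = 0.14168 m
Layer 3: 200 × 0.19 × 1.7×10⁻⁴ = 0.00646 m
685–1885 m: 0.93×10⁻⁴ × 0.57 × 1200 = 0.063612 m
Δh = 0.0126945 + 0.14168 + 0.00646 + 0.063612 = 0.2244465 m

Δh ≈ 224 mm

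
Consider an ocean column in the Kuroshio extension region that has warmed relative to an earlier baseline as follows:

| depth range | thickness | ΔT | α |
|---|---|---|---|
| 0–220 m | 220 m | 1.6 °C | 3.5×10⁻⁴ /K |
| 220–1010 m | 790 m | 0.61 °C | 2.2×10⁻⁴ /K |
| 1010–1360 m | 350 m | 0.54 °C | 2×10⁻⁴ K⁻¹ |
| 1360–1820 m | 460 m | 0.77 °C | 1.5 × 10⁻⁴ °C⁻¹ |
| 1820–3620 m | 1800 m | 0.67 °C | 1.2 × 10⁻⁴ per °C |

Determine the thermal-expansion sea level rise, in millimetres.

0–220 m: 1.6 × 220 × 3.5×10⁻⁴ = 0.12320 m
2.2×10⁻⁴ × 790 × 0.61 = 0.106018 m
Layer 3: 2×10⁻⁴ × 0.54 × 350 = 0.03780 m
Layer 4: 1.5×10⁻⁴ × 0.77 × 460 = 0.05313 m
Layer 5: 0.67 × 1800 × 1.2×10⁻⁴ = 0.14472 m
Δh = 0.12320 + 0.106018 + 0.03780 + 0.05313 + 0.14472 = 0.464868 m ≈ 460 mm

460 mm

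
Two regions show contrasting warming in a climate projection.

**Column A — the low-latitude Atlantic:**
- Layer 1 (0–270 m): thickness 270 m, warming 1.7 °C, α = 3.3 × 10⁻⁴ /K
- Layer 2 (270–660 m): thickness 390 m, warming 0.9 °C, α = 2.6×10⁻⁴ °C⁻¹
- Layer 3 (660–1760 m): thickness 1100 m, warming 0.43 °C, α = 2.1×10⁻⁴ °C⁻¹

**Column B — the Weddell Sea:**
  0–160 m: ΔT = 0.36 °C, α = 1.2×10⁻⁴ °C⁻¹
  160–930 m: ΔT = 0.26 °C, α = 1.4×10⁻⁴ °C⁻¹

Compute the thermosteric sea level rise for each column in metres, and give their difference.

A 3.3×10⁻⁴ × 270 × 1.7 = 0.15147 m
A 2.6×10⁻⁴ × 390 × 0.9 = 0.09126 m
A 2.1×10⁻⁴ × 0.43 × 1100 = 0.09933 m
A total: 0.34206 m
B 160 × 1.2×10⁻⁴ × 0.36 = 0.006912 m
B 160–930 m: 0.26 × 1.4×10⁻⁴ × 770 = 0.028028 m
B total: 0.03494 m
Difference: 0.34206 − 0.03494 = 0.30712 m

Δh_A ≈ 0.342 m, Δh_B ≈ 0.0349 m; difference ≈ 0.307 m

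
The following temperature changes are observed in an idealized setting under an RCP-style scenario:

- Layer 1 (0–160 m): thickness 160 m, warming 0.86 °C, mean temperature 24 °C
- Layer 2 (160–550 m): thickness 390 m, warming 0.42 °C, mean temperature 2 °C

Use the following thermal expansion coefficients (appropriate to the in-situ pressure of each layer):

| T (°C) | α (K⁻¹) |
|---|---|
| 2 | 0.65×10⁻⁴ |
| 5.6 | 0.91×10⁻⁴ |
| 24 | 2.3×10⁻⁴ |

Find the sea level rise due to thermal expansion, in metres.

Layer 1 at 24 °C → α = 2.3×10⁻⁴ K⁻¹
Layer 2 at 2 °C → α = 0.65×10⁻⁴ K⁻¹
160 × 0.86 × 2.3×10⁻⁴ = 0.031648 m
Layer 2: 0.42 × 390 × 0.65×10⁻⁴ = 0.010647 m
Δh = 0.031648 + 0.010647 = 0.042295 m

0.0423 m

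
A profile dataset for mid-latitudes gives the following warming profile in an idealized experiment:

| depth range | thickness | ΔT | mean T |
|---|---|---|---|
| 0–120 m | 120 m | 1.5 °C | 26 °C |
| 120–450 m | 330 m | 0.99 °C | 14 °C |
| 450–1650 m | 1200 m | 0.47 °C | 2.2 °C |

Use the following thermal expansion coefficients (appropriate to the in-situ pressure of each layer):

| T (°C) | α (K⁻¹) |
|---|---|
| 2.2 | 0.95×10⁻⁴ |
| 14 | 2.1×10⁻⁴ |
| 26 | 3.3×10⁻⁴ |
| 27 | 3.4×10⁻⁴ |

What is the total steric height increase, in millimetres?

Δh = 180 mm

Layer 1 at 26 °C → α = 3.3×10⁻⁴ K⁻¹
Layer 2 at 14 °C → α = 2.1×10⁻⁴ K⁻¹
Layer 3 at 2.2 °C → α = 0.95×10⁻⁴ K⁻¹
Layer 1: 3.3×10⁻⁴ × 120 × 1.5 = 0.05940 m
Layer 2: 2.1×10⁻⁴ × 0.99 × 330 = 0.068607 m
450–1650 m: 0.95×10⁻⁴ × 1200 × 0.47 = 0.05358 m
Δh = 0.05940 + 0.068607 + 0.05358 = 0.181587 m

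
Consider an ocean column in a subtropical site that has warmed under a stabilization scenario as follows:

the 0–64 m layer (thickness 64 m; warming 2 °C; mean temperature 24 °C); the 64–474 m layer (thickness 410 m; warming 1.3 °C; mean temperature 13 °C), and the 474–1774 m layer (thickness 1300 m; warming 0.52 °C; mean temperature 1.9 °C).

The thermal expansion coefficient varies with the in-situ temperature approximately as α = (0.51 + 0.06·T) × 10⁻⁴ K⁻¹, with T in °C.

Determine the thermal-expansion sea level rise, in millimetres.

Δh ≈ 136 mm

Layer 1: α = (0.51 + 0.06×24)×10⁻⁴ = 1.95×10⁻⁴ K⁻¹
Layer 2: α = (0.51 + 0.06×13)×10⁻⁴ = 1.29×10⁻⁴ K⁻¹
Layer 3: α = (0.51 + 0.06×1.9)×10⁻⁴ = 0.624×10⁻⁴ K⁻¹
0–64 m: 64 × 2 × 1.95×10⁻⁴ = 0.02496 m
64–474 m: 1.29×10⁻⁴ × 410 × 1.3 = 0.068757 m
474–1774 m: 0.52 × 0.624×10⁻⁴ × 1300 = 0.0421824 m
Δh = 0.02496 + 0.068757 + 0.0421824 = 0.1358994 m ≈ 136 mm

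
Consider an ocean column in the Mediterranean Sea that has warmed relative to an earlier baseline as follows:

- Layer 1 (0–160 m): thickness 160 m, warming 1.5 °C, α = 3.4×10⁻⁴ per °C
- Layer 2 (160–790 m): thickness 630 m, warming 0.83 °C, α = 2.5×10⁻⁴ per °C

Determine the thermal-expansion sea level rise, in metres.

0–160 m: 1.5 × 160 × 3.4×10⁻⁴ = 0.08160 m
2.5×10⁻⁴ × 0.83 × 630 = 0.130725 m
Δh = 0.08160 + 0.130725 = 0.212325 m ≈ 0.21 m

about 0.21 m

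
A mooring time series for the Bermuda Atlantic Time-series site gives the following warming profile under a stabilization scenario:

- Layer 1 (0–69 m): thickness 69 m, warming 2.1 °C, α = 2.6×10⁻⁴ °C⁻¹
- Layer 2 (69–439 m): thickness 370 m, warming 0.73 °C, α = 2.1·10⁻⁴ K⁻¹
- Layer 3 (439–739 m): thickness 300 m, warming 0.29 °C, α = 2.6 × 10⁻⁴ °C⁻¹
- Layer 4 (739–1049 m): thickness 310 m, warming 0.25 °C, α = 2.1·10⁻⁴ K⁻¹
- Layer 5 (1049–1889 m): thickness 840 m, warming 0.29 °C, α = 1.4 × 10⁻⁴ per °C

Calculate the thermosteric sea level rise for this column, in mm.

about 170 mm

Layer 1: 2.6×10⁻⁴ × 69 × 2.1 = 0.037674 m
Layer 2: 2.1×10⁻⁴ × 0.73 × 370 = 0.056721 m
300 × 0.29 × 2.6×10⁻⁴ = 0.02262 m
Layer 4: 310 × 2.1×10⁻⁴ × 0.25 = 0.016275 m
Layer 5: 840 × 1.4×10⁻⁴ × 0.29 = 0.034104 m
Δh = 0.037674 + 0.056721 + 0.02262 + 0.016275 + 0.034104 = 0.167394 m ≈ 170 mm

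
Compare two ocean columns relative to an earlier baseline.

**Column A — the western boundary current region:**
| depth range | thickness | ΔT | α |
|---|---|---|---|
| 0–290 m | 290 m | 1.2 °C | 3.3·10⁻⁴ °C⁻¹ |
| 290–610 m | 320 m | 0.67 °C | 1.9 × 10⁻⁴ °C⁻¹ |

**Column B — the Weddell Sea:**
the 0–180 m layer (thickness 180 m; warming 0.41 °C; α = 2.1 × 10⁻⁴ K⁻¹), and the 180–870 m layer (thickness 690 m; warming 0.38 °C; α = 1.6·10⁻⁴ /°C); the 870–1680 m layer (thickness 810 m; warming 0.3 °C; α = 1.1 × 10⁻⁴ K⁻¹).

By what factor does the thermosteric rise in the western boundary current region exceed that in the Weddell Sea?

A 0–290 m: 290 × 3.3×10⁻⁴ × 1.2 = 0.11484 m
A 290–610 m: 1.9×10⁻⁴ × 0.67 × 320 = 0.040736 m
A total: 0.155576 m
B Layer 1: 180 × 0.41 × 2.1×10⁻⁴ = 0.015498 m
B 180–870 m: 0.38 × 690 × 1.6×10⁻⁴ = 0.041952 m
B Layer 3: 810 × 1.1×10⁻⁴ × 0.3 = 0.02673 m
B total: 0.08418 m
Ratio: 0.155576 / 0.08418 ≈ 1.848

1.85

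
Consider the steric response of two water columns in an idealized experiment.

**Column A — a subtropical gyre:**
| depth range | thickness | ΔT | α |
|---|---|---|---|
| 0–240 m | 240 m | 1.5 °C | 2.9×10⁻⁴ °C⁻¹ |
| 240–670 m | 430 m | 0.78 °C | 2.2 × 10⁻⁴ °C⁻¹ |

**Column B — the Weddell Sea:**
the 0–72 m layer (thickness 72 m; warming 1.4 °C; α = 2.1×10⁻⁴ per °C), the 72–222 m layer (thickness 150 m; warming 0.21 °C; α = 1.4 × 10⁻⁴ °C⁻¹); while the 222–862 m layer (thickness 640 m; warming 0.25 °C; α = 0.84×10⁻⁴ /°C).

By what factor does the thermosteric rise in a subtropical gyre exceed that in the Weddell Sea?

a factor of 4.6

A 2.9×10⁻⁴ × 1.5 × 240 = 0.10440 m
A 430 × 0.78 × 2.2×10⁻⁴ = 0.073788 m
A total: 0.178188 m
B 72 × 1.4 × 2.1×10⁻⁴ = 0.021168 m
B Layer 2: 150 × 0.21 × 1.4×10⁻⁴ = 0.00441 m
B Layer 3: 0.25 × 640 × 0.84×10⁻⁴ = 0.01344 m
B total: 0.039018 m
Ratio: 0.178188 / 0.039018 ≈ 4.567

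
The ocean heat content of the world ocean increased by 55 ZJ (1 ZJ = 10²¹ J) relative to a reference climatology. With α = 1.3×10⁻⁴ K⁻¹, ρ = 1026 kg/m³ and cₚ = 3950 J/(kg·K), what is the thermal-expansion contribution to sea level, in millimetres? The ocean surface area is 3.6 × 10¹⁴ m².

Δh ≈ 4.9 mm

Per unit area: Q = 55×10²¹ / (3.6×10¹⁴) ≈ 1.528×10⁸ J/m²
Δh = αQ/(ρcₚ) = 1.3×10⁻⁴ × 1.528×10⁸ / (1026 × 3950) ≈ 0.0049014 m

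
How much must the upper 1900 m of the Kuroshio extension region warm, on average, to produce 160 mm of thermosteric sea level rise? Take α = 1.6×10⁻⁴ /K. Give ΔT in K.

about 0.526 K

ΔT = Δh/(αH) = 0.16 / (1.6×10⁻⁴ × 1900) ≈ 0.5263 K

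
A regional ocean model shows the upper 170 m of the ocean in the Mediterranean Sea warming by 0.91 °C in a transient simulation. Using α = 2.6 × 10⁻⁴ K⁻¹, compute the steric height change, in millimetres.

about 40.2 mm

Δh = αΔT·H = 2.6×10⁻⁴ × 0.91 × 170 = 0.040222 m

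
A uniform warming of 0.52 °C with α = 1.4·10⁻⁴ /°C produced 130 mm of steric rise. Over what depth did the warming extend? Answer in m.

about 1790 m

H = Δh/(αΔT) = 0.13 / (1.4×10⁻⁴ × 0.52) ≈ 1786 m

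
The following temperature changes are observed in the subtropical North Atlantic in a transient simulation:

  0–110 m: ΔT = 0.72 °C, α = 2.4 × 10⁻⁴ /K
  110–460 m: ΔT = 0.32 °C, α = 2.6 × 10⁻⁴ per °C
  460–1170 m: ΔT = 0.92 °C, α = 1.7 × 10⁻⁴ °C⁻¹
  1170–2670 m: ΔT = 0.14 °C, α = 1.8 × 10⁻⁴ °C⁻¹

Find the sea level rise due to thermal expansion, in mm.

Layer 1: 0.72 × 2.4×10⁻⁴ × 110 = 0.019008 m
110–460 m: 0.32 × 2.6×10⁻⁴ × 350 = 0.02912 m
Layer 3: 0.92 × 1.7×10⁻⁴ × 710 = 0.111044 m
1.8×10⁻⁴ × 0.14 × 1500 = 0.03780 m
Δh = 0.019008 + 0.02912 + 0.111044 + 0.03780 = 0.196972 m ≈ 200 mm

200 mm of thermosteric rise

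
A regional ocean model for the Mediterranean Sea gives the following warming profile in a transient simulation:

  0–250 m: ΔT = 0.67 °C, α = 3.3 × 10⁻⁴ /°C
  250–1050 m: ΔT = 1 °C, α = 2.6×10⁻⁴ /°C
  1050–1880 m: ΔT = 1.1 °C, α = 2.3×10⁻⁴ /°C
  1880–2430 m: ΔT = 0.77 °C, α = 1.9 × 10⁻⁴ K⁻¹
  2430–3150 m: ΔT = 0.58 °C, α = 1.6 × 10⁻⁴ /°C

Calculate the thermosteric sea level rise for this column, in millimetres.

250 × 3.3×10⁻⁴ × 0.67 = 0.055275 m
Layer 2: 800 × 2.6×10⁻⁴ × 1 = 0.20800 m
1050–1880 m: 1.1 × 2.3×10⁻⁴ × 830 = 0.20999 m
Layer 4: 0.77 × 1.9×10⁻⁴ × 550 = 0.080465 m
2430–3150 m: 720 × 1.6×10⁻⁴ × 0.58 = 0.066816 m
Δh = 0.055275 + 0.20800 + 0.20999 + 0.080465 + 0.066816 = 0.620546 m

Δh = 621 mm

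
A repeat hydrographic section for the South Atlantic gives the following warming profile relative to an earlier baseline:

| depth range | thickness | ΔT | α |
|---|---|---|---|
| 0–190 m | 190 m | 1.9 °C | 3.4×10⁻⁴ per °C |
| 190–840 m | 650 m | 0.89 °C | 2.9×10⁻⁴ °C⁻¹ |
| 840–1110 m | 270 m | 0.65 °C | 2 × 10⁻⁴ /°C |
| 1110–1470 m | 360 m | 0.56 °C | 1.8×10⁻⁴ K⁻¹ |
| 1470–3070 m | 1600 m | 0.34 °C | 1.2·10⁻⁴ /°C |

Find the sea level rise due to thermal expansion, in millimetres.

Layer 1: 3.4×10⁻⁴ × 1.9 × 190 = 0.12274 m
2.9×10⁻⁴ × 0.89 × 650 = 0.167765 m
Layer 3: 2×10⁻⁴ × 0.65 × 270 = 0.03510 m
Layer 4: 0.56 × 1.8×10⁻⁴ × 360 = 0.036288 m
1470–3070 m: 1.2×10⁻⁴ × 1600 × 0.34 = 0.06528 m
Δh = 0.12274 + 0.167765 + 0.03510 + 0.036288 + 0.06528 = 0.427173 m

427 mm of thermosteric rise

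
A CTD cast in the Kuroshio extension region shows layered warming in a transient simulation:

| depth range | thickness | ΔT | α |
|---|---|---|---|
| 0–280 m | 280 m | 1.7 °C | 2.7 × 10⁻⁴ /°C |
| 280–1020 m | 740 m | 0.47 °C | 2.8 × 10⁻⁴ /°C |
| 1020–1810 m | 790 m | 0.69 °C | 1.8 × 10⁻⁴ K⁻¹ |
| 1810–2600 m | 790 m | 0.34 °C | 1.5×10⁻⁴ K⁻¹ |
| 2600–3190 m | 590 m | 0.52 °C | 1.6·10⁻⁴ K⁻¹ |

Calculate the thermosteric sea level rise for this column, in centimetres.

Δh = 41.3 cm

Layer 1: 2.7×10⁻⁴ × 1.7 × 280 = 0.12852 m
Layer 2: 0.47 × 2.8×10⁻⁴ × 740 = 0.097384 m
Layer 3: 1.8×10⁻⁴ × 790 × 0.69 = 0.098118 m
1.5×10⁻⁴ × 790 × 0.34 = 0.04029 m
2600–3190 m: 590 × 0.52 × 1.6×10⁻⁴ = 0.049088 m
Δh = 0.12852 + 0.097384 + 0.098118 + 0.04029 + 0.049088 = 0.41340 m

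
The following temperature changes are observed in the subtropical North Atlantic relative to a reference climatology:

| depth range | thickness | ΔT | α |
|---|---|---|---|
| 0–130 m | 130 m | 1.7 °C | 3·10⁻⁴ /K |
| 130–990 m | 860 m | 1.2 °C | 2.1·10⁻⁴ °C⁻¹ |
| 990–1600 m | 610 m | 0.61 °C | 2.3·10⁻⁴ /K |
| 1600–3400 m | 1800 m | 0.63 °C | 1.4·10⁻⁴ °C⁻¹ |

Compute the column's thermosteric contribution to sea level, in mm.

Δh = 527 mm

Layer 1: 1.7 × 130 × 3×10⁻⁴ = 0.06630 m
Layer 2: 2.1×10⁻⁴ × 860 × 1.2 = 0.21672 m
990–1600 m: 610 × 0.61 × 2.3×10⁻⁴ = 0.085583 m
1600–3400 m: 1800 × 0.63 × 1.4×10⁻⁴ = 0.15876 m
Δh = 0.06630 + 0.21672 + 0.085583 + 0.15876 = 0.527363 m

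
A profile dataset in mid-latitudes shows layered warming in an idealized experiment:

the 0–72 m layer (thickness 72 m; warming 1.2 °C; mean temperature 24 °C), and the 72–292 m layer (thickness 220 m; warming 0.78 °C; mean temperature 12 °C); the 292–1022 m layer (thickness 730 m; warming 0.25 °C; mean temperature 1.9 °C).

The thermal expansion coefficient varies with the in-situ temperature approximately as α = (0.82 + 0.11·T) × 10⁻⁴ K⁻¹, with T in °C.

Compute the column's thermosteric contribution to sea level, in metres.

Layer 1: α = (0.82 + 0.11×24)×10⁻⁴ = 3.46×10⁻⁴ K⁻¹
Layer 2: α = (0.82 + 0.11×12)×10⁻⁴ = 2.14×10⁻⁴ K⁻¹
Layer 3: α = (0.82 + 0.11×1.9)×10⁻⁴ = 1.029×10⁻⁴ K⁻¹
Layer 1: 1.2 × 3.46×10⁻⁴ × 72 = 0.0298944 m
Layer 2: 220 × 0.78 × 2.14×10⁻⁴ = 0.0367224 m
292–1022 m: 730 × 1.029×10⁻⁴ × 0.25 = 0.01877925 m
Δh = 0.0298944 + 0.0367224 + 0.01877925 = 0.08539605 m

0.0854 m of thermosteric rise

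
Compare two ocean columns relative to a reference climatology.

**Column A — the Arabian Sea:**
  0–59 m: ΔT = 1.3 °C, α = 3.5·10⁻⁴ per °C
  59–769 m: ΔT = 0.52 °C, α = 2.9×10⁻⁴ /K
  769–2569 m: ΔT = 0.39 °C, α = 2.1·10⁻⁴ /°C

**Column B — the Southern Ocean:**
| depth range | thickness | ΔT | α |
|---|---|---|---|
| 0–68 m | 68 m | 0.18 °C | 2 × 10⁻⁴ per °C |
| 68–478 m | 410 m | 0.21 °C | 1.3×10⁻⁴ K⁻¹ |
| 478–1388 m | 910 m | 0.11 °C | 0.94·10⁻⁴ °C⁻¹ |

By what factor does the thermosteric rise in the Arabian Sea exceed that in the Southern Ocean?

A 59 × 1.3 × 3.5×10⁻⁴ = 0.026845 m
A 2.9×10⁻⁴ × 0.52 × 710 = 0.107068 m
A 769–2569 m: 0.39 × 1800 × 2.1×10⁻⁴ = 0.14742 m
A total: 0.281333 m
B 0–68 m: 0.18 × 68 × 2×10⁻⁴ = 0.002448 m
B 68–478 m: 0.21 × 410 × 1.3×10⁻⁴ = 0.011193 m
B 0.11 × 910 × 0.94×10⁻⁴ = 0.0094094 m
B total: 0.0230504 m
Ratio: 0.281333 / 0.0230504 ≈ 12.21

a factor of 12.2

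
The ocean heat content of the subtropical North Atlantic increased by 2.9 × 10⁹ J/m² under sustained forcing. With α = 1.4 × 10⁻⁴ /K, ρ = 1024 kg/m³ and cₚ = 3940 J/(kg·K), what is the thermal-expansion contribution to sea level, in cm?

Δh ≈ 10 cm

Δh = αQ/(ρcₚ) = 1.4×10⁻⁴ × 2.9×10⁹ / (1024 × 3940) ≈ 0.10063 m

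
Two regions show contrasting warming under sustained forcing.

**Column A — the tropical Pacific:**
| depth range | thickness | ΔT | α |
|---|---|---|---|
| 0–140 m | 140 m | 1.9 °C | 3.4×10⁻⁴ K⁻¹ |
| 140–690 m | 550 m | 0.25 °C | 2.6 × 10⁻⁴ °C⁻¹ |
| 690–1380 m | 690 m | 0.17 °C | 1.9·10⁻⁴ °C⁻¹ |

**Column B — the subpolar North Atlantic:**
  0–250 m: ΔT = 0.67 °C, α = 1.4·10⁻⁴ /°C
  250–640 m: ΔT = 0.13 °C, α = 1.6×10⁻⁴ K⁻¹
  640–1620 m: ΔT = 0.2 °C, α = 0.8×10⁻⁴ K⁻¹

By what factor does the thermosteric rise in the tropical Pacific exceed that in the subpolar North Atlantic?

A 0–140 m: 1.9 × 140 × 3.4×10⁻⁴ = 0.09044 m
A 140–690 m: 2.6×10⁻⁴ × 550 × 0.25 = 0.03575 m
A Layer 3: 690 × 1.9×10⁻⁴ × 0.17 = 0.022287 m
A total: 0.148477 m
B 0–250 m: 250 × 1.4×10⁻⁴ × 0.67 = 0.02345 m
B Layer 2: 390 × 0.13 × 1.6×10⁻⁴ = 0.008112 m
B 980 × 0.2 × 0.8×10⁻⁴ = 0.01568 m
B total: 0.047242 m
Ratio: 0.148477 / 0.047242 ≈ 3.143

≈ 3.14×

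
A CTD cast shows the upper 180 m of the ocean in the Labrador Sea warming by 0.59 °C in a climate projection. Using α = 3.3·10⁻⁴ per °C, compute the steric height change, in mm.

Δh = 35.0 mm

Δh = αΔT·H = 3.3×10⁻⁴ × 0.59 × 180 = 0.035046 m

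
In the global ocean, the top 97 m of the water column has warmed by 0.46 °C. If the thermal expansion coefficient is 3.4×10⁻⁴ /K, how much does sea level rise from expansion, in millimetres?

15.2 mm of thermosteric rise

Δh = αΔT·H = 3.4×10⁻⁴ × 0.46 × 97 = 0.0151708 m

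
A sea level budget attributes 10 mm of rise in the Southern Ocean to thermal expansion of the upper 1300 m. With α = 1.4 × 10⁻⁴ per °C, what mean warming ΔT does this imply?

ΔT ≈ 0.055 K

ΔT = Δh/(αH) = 0.01 / (1.4×10⁻⁴ × 1300) ≈ 0.05495 K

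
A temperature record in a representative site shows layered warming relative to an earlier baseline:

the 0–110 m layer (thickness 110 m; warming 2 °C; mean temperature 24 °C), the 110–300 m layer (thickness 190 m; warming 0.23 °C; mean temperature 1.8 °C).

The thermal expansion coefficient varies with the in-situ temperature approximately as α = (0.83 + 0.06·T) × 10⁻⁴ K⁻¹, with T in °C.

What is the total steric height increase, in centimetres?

5.40 cm of thermosteric rise

Layer 1: α = (0.83 + 0.06×24)×10⁻⁴ = 2.27×10⁻⁴ K⁻¹
Layer 2: α = (0.83 + 0.06×1.8)×10⁻⁴ = 0.938×10⁻⁴ K⁻¹
2.27×10⁻⁴ × 110 × 2 = 0.04994 m
190 × 0.938×10⁻⁴ × 0.23 = 0.00409906 m
Δh = 0.04994 + 0.00409906 = 0.05403906 m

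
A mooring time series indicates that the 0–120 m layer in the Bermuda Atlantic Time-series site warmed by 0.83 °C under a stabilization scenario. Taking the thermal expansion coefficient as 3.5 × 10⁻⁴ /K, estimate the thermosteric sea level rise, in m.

0.035 m of thermosteric rise

Δh = αΔT·H = 3.5×10⁻⁴ × 0.83 × 120 = 0.03486 m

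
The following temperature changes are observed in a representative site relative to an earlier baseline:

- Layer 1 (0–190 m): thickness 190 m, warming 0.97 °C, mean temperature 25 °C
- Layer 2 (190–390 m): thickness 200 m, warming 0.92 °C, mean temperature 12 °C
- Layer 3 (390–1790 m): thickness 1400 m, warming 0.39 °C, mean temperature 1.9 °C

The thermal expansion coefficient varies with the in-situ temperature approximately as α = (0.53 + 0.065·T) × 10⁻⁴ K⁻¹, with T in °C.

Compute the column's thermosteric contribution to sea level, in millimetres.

about 99.5 mm

Layer 1: α = (0.53 + 0.065×25)×10⁻⁴ = 2.155×10⁻⁴ K⁻¹
Layer 2: α = (0.53 + 0.065×12)×10⁻⁴ = 1.31×10⁻⁴ K⁻¹
Layer 3: α = (0.53 + 0.065×1.9)×10⁻⁴ = 0.6535×10⁻⁴ K⁻¹
190 × 0.97 × 2.155×10⁻⁴ = 0.03971665 m
Layer 2: 0.92 × 200 × 1.31×10⁻⁴ = 0.024104 m
0.6535×10⁻⁴ × 1400 × 0.39 = 0.0356811 m
Δh = 0.03971665 + 0.024104 + 0.0356811 = 0.09950175 m ≈ 99.5 mm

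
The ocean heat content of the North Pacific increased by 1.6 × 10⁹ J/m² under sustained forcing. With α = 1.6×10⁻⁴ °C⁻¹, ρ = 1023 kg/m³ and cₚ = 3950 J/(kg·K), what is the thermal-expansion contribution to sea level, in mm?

Δh ≈ 63.4 mm

Δh = αQ/(ρcₚ) = 1.6×10⁻⁴ × 1.6×10⁹ / (1023 × 3950) ≈ 0.063353 m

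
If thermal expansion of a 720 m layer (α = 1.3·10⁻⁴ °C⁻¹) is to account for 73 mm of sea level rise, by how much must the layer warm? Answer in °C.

ΔT = Δh/(αH) = 0.073 / (1.3×10⁻⁴ × 720) ≈ 0.7799 °C

ΔT ≈ 0.780 °C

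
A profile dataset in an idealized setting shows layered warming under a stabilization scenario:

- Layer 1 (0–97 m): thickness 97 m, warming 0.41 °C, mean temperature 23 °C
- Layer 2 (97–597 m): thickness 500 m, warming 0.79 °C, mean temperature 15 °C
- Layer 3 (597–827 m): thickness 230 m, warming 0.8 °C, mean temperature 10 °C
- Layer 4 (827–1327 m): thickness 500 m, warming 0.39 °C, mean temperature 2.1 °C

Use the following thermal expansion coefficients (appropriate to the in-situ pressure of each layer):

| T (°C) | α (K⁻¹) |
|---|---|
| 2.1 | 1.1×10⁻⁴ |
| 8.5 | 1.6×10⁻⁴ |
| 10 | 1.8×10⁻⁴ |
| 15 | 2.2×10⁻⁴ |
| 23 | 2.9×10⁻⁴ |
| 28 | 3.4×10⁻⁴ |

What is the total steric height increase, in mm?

Δh ≈ 150 mm

Layer 1 at 23 °C → α = 2.9×10⁻⁴ K⁻¹
Layer 2 at 15 °C → α = 2.2×10⁻⁴ K⁻¹
Layer 3 at 10 °C → α = 1.8×10⁻⁴ K⁻¹
Layer 4 at 2.1 °C → α = 1.1×10⁻⁴ K⁻¹
Layer 1: 0.41 × 2.9×10⁻⁴ × 97 = 0.0115333 m
Layer 2: 500 × 0.79 × 2.2×10⁻⁴ = 0.08690 m
Layer 3: 0.8 × 230 × 1.8×10⁻⁴ = 0.03312 m
0.39 × 500 × 1.1×10⁻⁴ = 0.02145 m
Δh = 0.0115333 + 0.08690 + 0.03312 + 0.02145 = 0.1530033 m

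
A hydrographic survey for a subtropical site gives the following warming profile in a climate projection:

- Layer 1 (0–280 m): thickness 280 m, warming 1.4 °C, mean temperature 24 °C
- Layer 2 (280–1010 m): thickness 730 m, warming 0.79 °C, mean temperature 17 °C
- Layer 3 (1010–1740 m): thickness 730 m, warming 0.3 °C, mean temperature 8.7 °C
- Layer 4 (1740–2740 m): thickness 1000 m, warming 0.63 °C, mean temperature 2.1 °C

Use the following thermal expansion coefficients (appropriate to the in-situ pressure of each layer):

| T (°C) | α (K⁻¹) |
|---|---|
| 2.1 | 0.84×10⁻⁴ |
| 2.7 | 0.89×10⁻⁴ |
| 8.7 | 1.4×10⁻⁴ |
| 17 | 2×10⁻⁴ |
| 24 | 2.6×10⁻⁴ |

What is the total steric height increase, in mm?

Layer 1 at 24 °C → α = 2.6×10⁻⁴ K⁻¹
Layer 2 at 17 °C → α = 2×10⁻⁴ K⁻¹
Layer 3 at 8.7 °C → α = 1.4×10⁻⁴ K⁻¹
Layer 4 at 2.1 °C → α = 0.84×10⁻⁴ K⁻¹
0–280 m: 280 × 2.6×10⁻⁴ × 1.4 = 0.10192 m
Layer 2: 0.79 × 2×10⁻⁴ × 730 = 0.11534 m
1010–1740 m: 0.3 × 1.4×10⁻⁴ × 730 = 0.03066 m
1740–2740 m: 1000 × 0.84×10⁻⁴ × 0.63 = 0.05292 m
Δh = 0.10192 + 0.11534 + 0.03066 + 0.05292 = 0.30084 m

Δh ≈ 300 mm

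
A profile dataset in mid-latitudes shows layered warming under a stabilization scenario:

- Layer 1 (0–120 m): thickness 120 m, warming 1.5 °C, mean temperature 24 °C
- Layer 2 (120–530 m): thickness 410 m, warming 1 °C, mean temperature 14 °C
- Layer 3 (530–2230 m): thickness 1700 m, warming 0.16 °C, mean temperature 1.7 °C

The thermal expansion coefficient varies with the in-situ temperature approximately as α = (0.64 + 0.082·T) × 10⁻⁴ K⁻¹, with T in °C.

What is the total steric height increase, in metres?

about 0.141 m

Layer 1: α = (0.64 + 0.082×24)×10⁻⁴ = 2.608×10⁻⁴ K⁻¹
Layer 2: α = (0.64 + 0.082×14)×10⁻⁴ = 1.788×10⁻⁴ K⁻¹
Layer 3: α = (0.64 + 0.082×1.7)×10⁻⁴ = 0.7794×10⁻⁴ K⁻¹
0–120 m: 2.608×10⁻⁴ × 1.5 × 120 = 0.046944 m
Layer 2: 1 × 410 × 1.788×10⁻⁴ = 0.073308 m
0.7794×10⁻⁴ × 0.16 × 1700 = 0.02119968 m
Δh = 0.046944 + 0.073308 + 0.02119968 = 0.14145168 m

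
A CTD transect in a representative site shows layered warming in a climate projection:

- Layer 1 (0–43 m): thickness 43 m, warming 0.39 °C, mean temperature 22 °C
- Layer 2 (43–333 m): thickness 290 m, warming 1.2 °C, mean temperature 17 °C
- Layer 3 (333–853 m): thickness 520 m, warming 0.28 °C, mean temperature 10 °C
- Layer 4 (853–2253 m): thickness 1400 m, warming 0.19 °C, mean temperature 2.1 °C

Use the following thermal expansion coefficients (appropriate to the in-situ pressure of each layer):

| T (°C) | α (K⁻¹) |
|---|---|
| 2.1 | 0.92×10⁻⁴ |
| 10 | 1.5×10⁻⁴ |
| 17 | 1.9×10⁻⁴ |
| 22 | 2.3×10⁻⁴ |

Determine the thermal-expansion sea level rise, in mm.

Layer 1 at 22 °C → α = 2.3×10⁻⁴ K⁻¹
Layer 2 at 17 °C → α = 1.9×10⁻⁴ K⁻¹
Layer 3 at 10 °C → α = 1.5×10⁻⁴ K⁻¹
Layer 4 at 2.1 °C → α = 0.92×10⁻⁴ K⁻¹
0–43 m: 43 × 0.39 × 2.3×10⁻⁴ = 0.0038571 m
1.9×10⁻⁴ × 290 × 1.2 = 0.06612 m
520 × 1.5×10⁻⁴ × 0.28 = 0.02184 m
853–2253 m: 0.19 × 0.92×10⁻⁴ × 1400 = 0.024472 m
Δh = 0.0038571 + 0.06612 + 0.02184 + 0.024472 = 0.1162891 m

about 116 mm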